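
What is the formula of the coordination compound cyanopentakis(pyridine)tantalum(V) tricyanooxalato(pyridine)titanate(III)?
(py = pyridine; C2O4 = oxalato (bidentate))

[Ta(CN)(py)5][Ti(C2O4)(CN)3(py)]2

Cation [Ta…]: ligand charges -1, Ta(V) ⇒ ion charge 4+.
Anion [Ti…]: ligand charges -5, Ti(III) ⇒ ion charge 2−.
One 4+ cation requires 2 of the 2− anion.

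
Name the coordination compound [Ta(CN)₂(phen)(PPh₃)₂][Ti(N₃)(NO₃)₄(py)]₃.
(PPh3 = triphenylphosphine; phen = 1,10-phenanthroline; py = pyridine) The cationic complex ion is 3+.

dicyano(1,10-phenanthroline)bis(triphenylphosphine)tantalum(V) azidotetranitrato(pyridine)titanate(IV)

The complex cation is given as 3+; its ligand charges sum to -2, so Ta = +5.
With 3 anions per cation, each anion must be 3/3 = 1−.
Anion: ligand charges sum to -5; for the ion to be 1−, Ti = +4.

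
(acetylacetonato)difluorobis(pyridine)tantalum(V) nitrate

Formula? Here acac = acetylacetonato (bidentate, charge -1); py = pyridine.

Ligands: 1 acetylacetonato (acac, -1), 2 pyridine (py, neutral), 2 fluoro (F, -1). Ligand charge sum = -3.
Charge balance with nitrate (-1) requires 1 complex ion per 2 nitrate.

[Ta(acac)F2(py)2](NO3)2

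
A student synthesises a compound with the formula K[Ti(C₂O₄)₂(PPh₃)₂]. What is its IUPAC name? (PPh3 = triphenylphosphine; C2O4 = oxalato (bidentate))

The 1 potassium counter-ion carries a total charge of +1, so each complex ion is 1−.
Ligand charges: 2×triphenylphosphine (neutral), 2×oxalato (-2 each); total -4. So Ti + (-4) = 1−, giving Ti = +3.
Ligands are named alphabetically: oxalato before triphenylphosphine.
The complex ion is anionic, so titanium takes the -ate form titanate(III).

potassium dioxalatobis(triphenylphosphine)titanate(III)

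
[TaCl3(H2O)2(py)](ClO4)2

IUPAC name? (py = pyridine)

The 2 perchlorate counter-ions carry a total charge of -2, so each complex ion is 2+.
Ligand charges: 2×aqua (neutral), 3×chloro (-1 each), 1×pyridine (neutral); total -3. So Ta + (-3) = 2+, giving Ta = +5.
Ligands are named alphabetically: aqua before chloro before pyridine.

diaquatrichloro(pyridine)tantalum(V) perchlorate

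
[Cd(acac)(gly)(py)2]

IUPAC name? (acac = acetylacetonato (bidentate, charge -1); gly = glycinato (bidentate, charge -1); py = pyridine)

There is no counter-ion, so the complex is neutral overall.
Ligand charges: 1×acetylacetonato (-1 each), 1×glycinato (-1 each), 2×pyridine (neutral); total -2. So Cd + (-2) = 0, giving Cd = +2.
Ligands are named alphabetically: acetylacetonato before glycinato before pyridine.

(acetylacetonato)(glycinato)bis(pyridine)cadmium(II)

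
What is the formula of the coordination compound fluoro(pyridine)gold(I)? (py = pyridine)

[AuF(py)]

Ligands: 1 fluoro (F, -1), 1 pyridine (py, neutral). Ligand charge sum = -1.
With Au in oxidation state +1, the complex ion is [Au...].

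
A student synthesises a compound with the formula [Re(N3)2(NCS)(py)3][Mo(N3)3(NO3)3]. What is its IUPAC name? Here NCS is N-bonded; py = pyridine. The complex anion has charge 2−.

diazidoisothiocyanatotris(pyridine)rhenium(V) triazidotrinitratomolybdate(IV)

Both ions are complex: the cation is named first with the plain metal name, the anion second with the -ate form; each ion's ligands are alphabetised independently.
The complex anion is given as 2−; its ligand charges sum to -6, so Mo = +4.
A 1:1 salt means the cation carries the equal and opposite charge, 2+.
Cation: ligand charges sum to -3; for the ion to be 2+, Re = +5.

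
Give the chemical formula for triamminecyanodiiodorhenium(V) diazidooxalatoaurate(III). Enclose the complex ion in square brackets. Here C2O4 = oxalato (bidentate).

Cation [Re…]: ligand charges -3, Re(V) ⇒ ion charge 2+.
Anion [Au…]: ligand charges -4, Au(III) ⇒ ion charge 1−.
One 2+ cation requires 2 of the 1− anion.

[Re(CN)I2(NH3)3][Au(C2O4)(N3)2]2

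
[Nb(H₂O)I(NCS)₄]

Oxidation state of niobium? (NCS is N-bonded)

No counter-ion: the bracketed complex is neutral.
Ligand charges: 4×NCS = -4; 1×H2O neutral; 1×I = -1; sum -5.
Nb + (-5) = 0 ⇒ Nb is +5.

+5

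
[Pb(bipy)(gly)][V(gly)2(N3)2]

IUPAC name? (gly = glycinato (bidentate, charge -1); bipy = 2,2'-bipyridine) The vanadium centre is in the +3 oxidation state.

Both ions are complex: the cation is named first with the plain metal name, the anion second with the -ate form; each ion's ligands are alphabetised independently.
V is given as +3; the anion's ligand charges sum to -4, so the complex anion is 1−.
A 1:1 salt means the cation carries the equal and opposite charge, 1+.
Cation: ligand charges sum to -1; for the ion to be 1+, Pb = +2.

(2,2'-bipyridine)(glycinato)lead(II) diazidobis(glycinato)vanadate(III)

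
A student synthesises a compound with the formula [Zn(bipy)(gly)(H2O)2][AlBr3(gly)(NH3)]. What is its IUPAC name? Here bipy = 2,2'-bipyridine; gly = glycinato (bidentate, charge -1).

Aluminium is always +3 in its complexes; the anion's ligand charges sum to -4, so the complex anion is 1−.
A 1:1 salt means the cation carries the equal and opposite charge, 1+.
Cation: ligand charges sum to -1; for the ion to be 1+, Zn = +2.

diaqua(2,2'-bipyridine)(glycinato)zinc(II) amminetribromo(glycinato)aluminate(III)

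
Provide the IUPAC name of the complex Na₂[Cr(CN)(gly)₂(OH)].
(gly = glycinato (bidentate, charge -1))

The 2 sodium counter-ions carry a total charge of +2, so each complex ion is 2−.
Ligand charges: 1×cyano (-1 each), 1×hydroxo (-1 each), 2×glycinato (-1 each); total -4. So Cr + (-4) = 2−, giving Cr = +2.
Ligands are named alphabetically: cyano before glycinato before hydroxo.
The complex ion is anionic, so chromium takes the -ate form chromate(II).

sodium cyanobis(glycinato)hydroxochromate(II)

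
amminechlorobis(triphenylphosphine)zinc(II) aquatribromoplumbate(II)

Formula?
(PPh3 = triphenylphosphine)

[ZnCl(NH3)(PPh3)2][PbBr3(H2O)]

Cation [Zn…]: ligand charges -1, Zn(II) ⇒ ion charge 1+.
Anion [Pb…]: ligand charges -3, Pb(II) ⇒ ion charge 1−.
One 1+ cation balances one 1− anion.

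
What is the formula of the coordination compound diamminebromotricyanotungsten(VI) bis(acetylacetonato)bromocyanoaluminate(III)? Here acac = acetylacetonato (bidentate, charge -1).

[WBr(CN)3(NH3)2][Al(acac)2Br(CN)]2

Cation [W…]: ligand charges -4, W(VI) ⇒ ion charge 2+.
Anion [Al…]: ligand charges -4, Al(III) ⇒ ion charge 1−.
One 2+ cation requires 2 of the 1− anion.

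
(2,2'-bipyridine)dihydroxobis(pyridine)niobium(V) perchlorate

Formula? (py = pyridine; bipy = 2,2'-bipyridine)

Ligands: 2 pyridine (py, neutral), 1 2,2'-bipyridine (bipy, neutral), 2 hydroxo (OH, -1). Ligand charge sum = -2.
With Nb in oxidation state +5, the complex ion is [Nb...]^3+.
Charge balance with perchlorate (-1) requires 1 complex ion per 3 perchlorate.

[Nb(bipy)(OH)2(py)2](ClO4)3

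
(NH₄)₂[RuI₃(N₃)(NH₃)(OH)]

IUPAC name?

The 2 ammonium counter-ions carry a total charge of +2, so each complex ion is 2−.
Ligand charges: 1×hydroxo (-1 each), 3×iodo (-1 each), 1×azido (-1 each), 1×ammine (neutral); total -5. So Ru + (-5) = 2−, giving Ru = +3.
The complex ion is anionic, so ruthenium takes the -ate form ruthenate(III).

ammonium ammineazidohydroxotriiodoruthenate(III)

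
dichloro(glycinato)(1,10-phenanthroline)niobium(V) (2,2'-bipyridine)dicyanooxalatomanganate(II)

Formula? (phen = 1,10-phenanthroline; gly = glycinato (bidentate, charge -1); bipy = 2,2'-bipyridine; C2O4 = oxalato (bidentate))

Cation [Nb…]: ligand charges -3, Nb(V) ⇒ ion charge 2+.
Anion [Mn…]: ligand charges -4, Mn(II) ⇒ ion charge 2−.

[NbCl2(gly)(phen)][Mn(bipy)(C2O4)(CN)2]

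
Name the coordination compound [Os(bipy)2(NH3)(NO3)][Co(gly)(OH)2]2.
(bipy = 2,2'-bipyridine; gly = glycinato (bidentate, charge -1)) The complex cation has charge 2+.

The complex cation is given as 2+; its ligand charges sum to -1, so Os = +3.
With 2 anions per cation, each anion must be 2/2 = 1−.
Anion: ligand charges sum to -3; for the ion to be 1−, Co = +2.

amminebis(2,2'-bipyridine)nitratoosmium(III) (glycinato)dihydroxocobaltate(II)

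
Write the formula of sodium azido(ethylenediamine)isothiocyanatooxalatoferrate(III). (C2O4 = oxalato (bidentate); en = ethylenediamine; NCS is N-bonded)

Na[Fe(C2O4)(en)(N3)(NCS)]

Ligands: 1 oxalato (C2O4, -2), 1 ethylenediamine (en, neutral), 1 azido (N3, -1), 1 isothiocyanato (NCS, -1). Ligand charge sum = -4.
With Fe in oxidation state +3, the complex ion is [Fe...]^1−.
Charge balance with sodium (+1) requires 1 complex ion per 1 sodium.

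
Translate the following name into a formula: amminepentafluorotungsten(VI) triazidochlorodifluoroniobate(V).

[WF5(NH3)][NbClF2(N3)3]

Cation [W…]: ligand charges -5, W(VI) ⇒ ion charge 1+.
Anion [Nb…]: ligand charges -6, Nb(V) ⇒ ion charge 1−.
One 1+ cation balances one 1− anion.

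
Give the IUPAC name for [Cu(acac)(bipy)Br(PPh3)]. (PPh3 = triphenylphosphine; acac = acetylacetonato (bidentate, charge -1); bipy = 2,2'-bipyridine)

(acetylacetonato)(2,2'-bipyridine)bromo(triphenylphosphine)copper(II)

There is no counter-ion, so the complex is neutral overall.
Ligand charges: 1×triphenylphosphine (neutral), 1×acetylacetonato (-1 each), 1×bromo (-1 each), 1×2,2'-bipyridine (neutral); total -2. So Cu + (-2) = 0, giving Cu = +2.
Ligands are named alphabetically: acetylacetonato before bipyridine before bromo before triphenylphosphine.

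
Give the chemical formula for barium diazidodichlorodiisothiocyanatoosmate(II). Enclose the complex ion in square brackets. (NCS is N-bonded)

Ligands: 2 chloro (Cl, -1), 2 isothiocyanato (NCS, -1), 2 azido (N3, -1). Ligand charge sum = -6.
With Os in oxidation state +2, the complex ion is [Os...]^4−.
Charge balance with barium (+2) requires 1 complex ion per 2 barium.

Ba2[OsCl2(N3)2(NCS)2]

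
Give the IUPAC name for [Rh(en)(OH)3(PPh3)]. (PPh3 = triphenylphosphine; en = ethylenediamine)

(ethylenediamine)trihydroxo(triphenylphosphine)rhodium(III)

There is no counter-ion, so the complex is neutral overall.
Ligand charges: 3×hydroxo (-1 each), 1×triphenylphosphine (neutral), 1×ethylenediamine (neutral); total -3. So Rh + (-3) = 0, giving Rh = +3.
Ligands are named alphabetically: ethylenediamine before hydroxo before triphenylphosphine.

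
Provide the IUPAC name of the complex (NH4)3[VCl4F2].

The 3 ammonium counter-ions carry a total charge of +3, so each complex ion is 3−.
Ligand charges: 4×chloro (-1 each), 2×fluoro (-1 each); total -6. So V + (-6) = 3−, giving V = +3.
The complex ion is anionic, so vanadium takes the -ate form vanadate(III).

ammonium tetrachlorodifluorovanadate(III)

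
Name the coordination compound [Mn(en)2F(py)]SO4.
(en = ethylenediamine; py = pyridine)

bis(ethylenediamine)fluoro(pyridine)manganese(III) sulfate

The 1 sulfate counter-ion carries a total charge of -2, so each complex ion is 2+.
Ligand charges: 2×ethylenediamine (neutral), 1×pyridine (neutral), 1×fluoro (-1 each); total -1. So Mn + (-1) = 2+, giving Mn = +3.
Ligands are named alphabetically: ethylenediamine before fluoro before pyridine.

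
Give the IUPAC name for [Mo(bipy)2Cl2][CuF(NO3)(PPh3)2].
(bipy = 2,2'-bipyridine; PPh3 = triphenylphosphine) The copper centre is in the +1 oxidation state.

bis(2,2'-bipyridine)dichloromolybdenum(III) fluoronitratobis(triphenylphosphine)cuprate(I)

Both ions are complex: the cation is named first with the plain metal name, the anion second with the -ate form; each ion's ligands are alphabetised independently.
Cu is given as +1; the anion's ligand charges sum to -2, so the complex anion is 1−.
A 1:1 salt means the cation carries the equal and opposite charge, 1+.
Cation: ligand charges sum to -2; for the ion to be 1+, Mo = +3.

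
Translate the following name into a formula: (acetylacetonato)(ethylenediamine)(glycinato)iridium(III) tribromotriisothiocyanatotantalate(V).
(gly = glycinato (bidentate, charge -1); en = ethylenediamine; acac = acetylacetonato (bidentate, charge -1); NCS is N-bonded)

[Ir(acac)(en)(gly)][TaBr3(NCS)3]

Cation [Ir…]: ligand charges -2, Ir(III) ⇒ ion charge 1+.
Anion [Ta…]: ligand charges -6, Ta(V) ⇒ ion charge 1−.
One 1+ cation balances one 1− anion.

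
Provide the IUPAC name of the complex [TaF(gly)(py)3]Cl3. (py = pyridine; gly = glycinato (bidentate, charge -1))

fluoro(glycinato)tris(pyridine)tantalum(V) chloride

The 3 chloride counter-ions carry a total charge of -3, so each complex ion is 3+.
Ligand charges: 3×pyridine (neutral), 1×glycinato (-1 each), 1×fluoro (-1 each); total -2. So Ta + (-2) = 3+, giving Ta = +5.
Ligands are named alphabetically: fluoro before glycinato before pyridine.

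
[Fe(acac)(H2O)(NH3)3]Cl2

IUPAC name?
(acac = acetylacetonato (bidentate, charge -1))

The 2 chloride counter-ions carry a total charge of -2, so each complex ion is 2+.
Ligand charges: 1×acetylacetonato (-1 each), 3×ammine (neutral), 1×aqua (neutral); total -1. So Fe + (-1) = 2+, giving Fe = +3.
Ligands are named alphabetically: acetylacetonato before ammine before aqua.

(acetylacetonato)triammineaquairon(III) chloride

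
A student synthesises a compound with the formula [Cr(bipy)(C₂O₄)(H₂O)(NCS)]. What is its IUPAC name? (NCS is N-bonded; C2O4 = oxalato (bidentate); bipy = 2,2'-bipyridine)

aqua(2,2'-bipyridine)isothiocyanatooxalatochromium(III)

There is no counter-ion, so the complex is neutral overall.
Ligand charges: 1×isothiocyanato (-1 each), 1×oxalato (-2 each), 1×2,2'-bipyridine (neutral), 1×aqua (neutral); total -3. So Cr + (-3) = 0, giving Cr = +3.
Ligands are named alphabetically: aqua before bipyridine before isothiocyanato before oxalato.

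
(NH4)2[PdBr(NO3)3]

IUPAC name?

The 2 ammonium counter-ions carry a total charge of +2, so each complex ion is 2−.
Ligand charges: 3×nitrato (-1 each), 1×bromo (-1 each); total -4. So Pd + (-4) = 2−, giving Pd = +2.
The complex ion is anionic, so palladium takes the -ate form palladate(II).

ammonium bromotrinitratopalladate(II)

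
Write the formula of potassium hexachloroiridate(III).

Ligands: 6 chloro (Cl, -1). Ligand charge sum = -6.
With Ir in oxidation state +3, the complex ion is [Ir...]^3−.
Charge balance with potassium (+1) requires 1 complex ion per 3 potassium.

K3[IrCl6]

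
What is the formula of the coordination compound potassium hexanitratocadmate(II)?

Ligands: 6 nitrato (NO3, -1). Ligand charge sum = -6.
With Cd in oxidation state +2, the complex ion is [Cd...]^4−.
Charge balance with potassium (+1) requires 1 complex ion per 4 potassium.

K4[Cd(NO3)6]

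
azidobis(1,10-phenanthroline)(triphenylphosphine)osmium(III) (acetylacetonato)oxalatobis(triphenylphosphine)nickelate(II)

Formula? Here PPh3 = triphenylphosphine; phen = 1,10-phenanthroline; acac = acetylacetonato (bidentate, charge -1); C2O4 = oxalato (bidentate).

[Os(N3)(phen)2(PPh3)][Ni(acac)(C2O4)(PPh3)2]2

Cation [Os…]: ligand charges -1, Os(III) ⇒ ion charge 2+.
Anion [Ni…]: ligand charges -3, Ni(II) ⇒ ion charge 1−.
One 2+ cation requires 2 of the 1− anion.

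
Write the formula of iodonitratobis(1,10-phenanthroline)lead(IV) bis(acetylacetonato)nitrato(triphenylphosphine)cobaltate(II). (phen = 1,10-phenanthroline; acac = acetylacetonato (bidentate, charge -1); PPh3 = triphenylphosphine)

Cation [Pb…]: ligand charges -2, Pb(IV) ⇒ ion charge 2+.
Anion [Co…]: ligand charges -3, Co(II) ⇒ ion charge 1−.

[PbI(NO3)(phen)2][Co(acac)2(NO3)(PPh3)]2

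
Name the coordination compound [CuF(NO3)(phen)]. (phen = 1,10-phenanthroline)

fluoronitrato(1,10-phenanthroline)copper(II)

There is no counter-ion, so the complex is neutral overall.
Ligand charges: 1×1,10-phenanthroline (neutral), 1×nitrato (-1 each), 1×fluoro (-1 each); total -2. So Cu + (-2) = 0, giving Cu = +2.
Ligands are named alphabetically: fluoro before nitrato before phenanthroline.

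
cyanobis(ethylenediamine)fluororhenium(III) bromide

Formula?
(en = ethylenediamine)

Ligands: 1 cyano (CN, -1), 1 fluoro (F, -1), 2 ethylenediamine (en, neutral). Ligand charge sum = -2.
Charge balance with bromide (-1) requires 1 complex ion per 1 bromide.

[Re(CN)(en)2F]Br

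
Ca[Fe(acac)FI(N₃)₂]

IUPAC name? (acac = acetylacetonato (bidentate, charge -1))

calcium (acetylacetonato)diazidofluoroiodoferrate(III)

The 1 calcium counter-ion carries a total charge of +2, so each complex ion is 2−.
Ligand charges: 1×fluoro (-1 each), 2×azido (-1 each), 1×iodo (-1 each), 1×acetylacetonato (-1 each); total -5. So Fe + (-5) = 2−, giving Fe = +3.
Ligands are named alphabetically: acetylacetonato before azido before fluoro before iodo.
The complex ion is anionic, so iron takes the -ate form ferrate(III).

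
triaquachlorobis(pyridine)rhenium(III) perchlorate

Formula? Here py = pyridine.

Ligands: 3 aqua (H2O, neutral), 1 chloro (Cl, -1), 2 pyridine (py, neutral). Ligand charge sum = -1.
With Re in oxidation state +3, the complex ion is [Re...]^2+.
Charge balance with perchlorate (-1) requires 1 complex ion per 2 perchlorate.

[ReCl(H2O)3(py)2](ClO4)2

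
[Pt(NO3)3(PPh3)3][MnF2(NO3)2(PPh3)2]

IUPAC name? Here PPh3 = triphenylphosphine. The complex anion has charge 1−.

The complex anion is given as 1−; its ligand charges sum to -4, so Mn = +3.
A 1:1 salt means the cation carries the equal and opposite charge, 1+.
Cation: ligand charges sum to -3; for the ion to be 1+, Pt = +4.

trinitratotris(triphenylphosphine)platinum(IV) difluorodinitratobis(triphenylphosphine)manganate(III)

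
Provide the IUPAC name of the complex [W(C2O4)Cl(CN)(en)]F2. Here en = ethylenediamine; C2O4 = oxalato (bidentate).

The 2 fluoride counter-ions carry a total charge of -2, so each complex ion is 2+.
Ligand charges: 1×ethylenediamine (neutral), 1×oxalato (-2 each), 1×chloro (-1 each), 1×cyano (-1 each); total -4. So W + (-4) = 2+, giving W = +6.
Ligands are named alphabetically: chloro before cyano before ethylenediamine before oxalato.

chlorocyano(ethylenediamine)oxalatotungsten(VI) fluoride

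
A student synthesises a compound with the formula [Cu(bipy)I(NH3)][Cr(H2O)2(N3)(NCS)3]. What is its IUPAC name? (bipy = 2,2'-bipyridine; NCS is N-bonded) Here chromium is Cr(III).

Both ions are complex: the cation is named first with the plain metal name, the anion second with the -ate form; each ion's ligands are alphabetised independently.
Cr is given as +3; the anion's ligand charges sum to -4, so the complex anion is 1−.
A 1:1 salt means the cation carries the equal and opposite charge, 1+.
Cation: ligand charges sum to -1; for the ion to be 1+, Cu = +2.

ammine(2,2'-bipyridine)iodocopper(II) diaquaazidotriisothiocyanatochromate(III)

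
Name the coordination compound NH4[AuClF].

The 1 ammonium counter-ion carries a total charge of +1, so each complex ion is 1−.
Ligand charges: 1×fluoro (-1 each), 1×chloro (-1 each); total -2. So Au + (-2) = 1−, giving Au = +1.
Ligands are named alphabetically: chloro before fluoro.
The complex ion is anionic, so gold takes the -ate form aurate(I).

ammonium chlorofluoroaurate(I)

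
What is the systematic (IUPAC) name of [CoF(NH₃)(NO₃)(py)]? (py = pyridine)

There is no counter-ion, so the complex is neutral overall.
Ligand charges: 1×nitrato (-1 each), 1×ammine (neutral), 1×pyridine (neutral), 1×fluoro (-1 each); total -2. So Co + (-2) = 0, giving Co = +2.
Ligands are named alphabetically: ammine before fluoro before nitrato before pyridine.

amminefluoronitrato(pyridine)cobalt(II)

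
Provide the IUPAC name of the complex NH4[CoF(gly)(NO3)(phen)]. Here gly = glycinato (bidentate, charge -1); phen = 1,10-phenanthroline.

ammonium fluoro(glycinato)nitrato(1,10-phenanthroline)cobaltate(II)

The 1 ammonium counter-ion carries a total charge of +1, so each complex ion is 1−.
Ligand charges: 1×glycinato (-1 each), 1×fluoro (-1 each), 1×1,10-phenanthroline (neutral), 1×nitrato (-1 each); total -3. So Co + (-3) = 1−, giving Co = +2.
Ligands are named alphabetically: fluoro before glycinato before nitrato before phenanthroline.
The complex ion is anionic, so cobalt takes the -ate form cobaltate(II).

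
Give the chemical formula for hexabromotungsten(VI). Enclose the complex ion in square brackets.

Ligands: 6 bromo (Br, -1). Ligand charge sum = -6.
With W in oxidation state +6, the complex ion is [W...].

[WBr6]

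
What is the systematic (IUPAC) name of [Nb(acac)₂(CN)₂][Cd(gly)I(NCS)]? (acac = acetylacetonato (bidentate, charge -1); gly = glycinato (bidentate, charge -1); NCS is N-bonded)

bis(acetylacetonato)dicyanoniobium(V) (glycinato)iodoisothiocyanatocadmate(II)

Cadmium is always +2 in its complexes; the anion's ligand charges sum to -3, so the complex anion is 1−.
A 1:1 salt means the cation carries the equal and opposite charge, 1+.
Cation: ligand charges sum to -4; for the ion to be 1+, Nb = +5.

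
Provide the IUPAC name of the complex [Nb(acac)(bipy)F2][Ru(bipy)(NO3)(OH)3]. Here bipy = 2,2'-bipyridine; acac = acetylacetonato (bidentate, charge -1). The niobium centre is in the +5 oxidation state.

(acetylacetonato)(2,2'-bipyridine)difluoroniobium(V) (2,2'-bipyridine)trihydroxonitratoruthenate(II)

Both ions are complex: the cation is named first with the plain metal name, the anion second with the -ate form; each ion's ligands are alphabetised independently.
Nb is given as +5; the cation's ligand charges sum to -3, so the complex cation is 2+.
A 1:1 salt means the anion carries the equal and opposite charge, 2−.
Anion: ligand charges sum to -4; for the ion to be 2−, Ru = +2.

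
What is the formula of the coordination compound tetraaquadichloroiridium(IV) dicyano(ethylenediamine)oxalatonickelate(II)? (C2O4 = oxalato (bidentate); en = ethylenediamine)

[IrCl2(H2O)4][Ni(C2O4)(CN)2(en)]

Cation [Ir…]: ligand charges -2, Ir(IV) ⇒ ion charge 2+.
Anion [Ni…]: ligand charges -4, Ni(II) ⇒ ion charge 2−.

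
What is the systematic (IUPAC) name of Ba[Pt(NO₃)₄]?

barium tetranitratoplatinate(II)

The 1 barium counter-ion carries a total charge of +2, so each complex ion is 2−.
Ligand charges: 4×nitrato (-1 each); total -4. So Pt + (-4) = 2−, giving Pt = +2.
The complex ion is anionic, so platinum takes the -ate form platinate(II).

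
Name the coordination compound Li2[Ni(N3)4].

The 2 lithium counter-ions carry a total charge of +2, so each complex ion is 2−.
Ligand charges: 4×azido (-1 each); total -4. So Ni + (-4) = 2−, giving Ni = +2.
The complex ion is anionic, so nickel takes the -ate form nickelate(II).

lithium tetraazidonickelate(II)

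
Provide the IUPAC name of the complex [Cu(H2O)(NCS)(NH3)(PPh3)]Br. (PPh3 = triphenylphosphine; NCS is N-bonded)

The 1 bromide counter-ion carries a total charge of -1, so each complex ion is 1+.
Ligand charges: 1×aqua (neutral), 1×ammine (neutral), 1×triphenylphosphine (neutral), 1×isothiocyanato (-1 each); total -1. So Cu + (-1) = 1+, giving Cu = +2.
Ligands are named alphabetically: ammine before aqua before isothiocyanato before triphenylphosphine.

ammineaquaisothiocyanato(triphenylphosphine)copper(II) bromide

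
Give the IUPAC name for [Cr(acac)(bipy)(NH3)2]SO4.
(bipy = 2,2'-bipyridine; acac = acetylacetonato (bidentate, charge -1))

The 1 sulfate counter-ion carries a total charge of -2, so each complex ion is 2+.
Ligand charges: 1×2,2'-bipyridine (neutral), 2×ammine (neutral), 1×acetylacetonato (-1 each); total -1. So Cr + (-1) = 2+, giving Cr = +3.
Ligands are named alphabetically: acetylacetonato before ammine before bipyridine.

(acetylacetonato)diammine(2,2'-bipyridine)chromium(III) sulfate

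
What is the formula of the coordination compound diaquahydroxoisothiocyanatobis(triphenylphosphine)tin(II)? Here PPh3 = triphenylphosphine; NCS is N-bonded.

Ligands: 2 triphenylphosphine (PPh3, neutral), 2 aqua (H2O, neutral), 1 isothiocyanato (NCS, -1), 1 hydroxo (OH, -1). Ligand charge sum = -2.
With Sn in oxidation state +2, the complex ion is [Sn...].

[Sn(H2O)2(NCS)(OH)(PPh3)2]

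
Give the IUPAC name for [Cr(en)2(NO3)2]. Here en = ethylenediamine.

There is no counter-ion, so the complex is neutral overall.
Ligand charges: 2×nitrato (-1 each), 2×ethylenediamine (neutral); total -2. So Cr + (-2) = 0, giving Cr = +2.
Ligands are named alphabetically: ethylenediamine before nitrato.

bis(ethylenediamine)dinitratochromium(II)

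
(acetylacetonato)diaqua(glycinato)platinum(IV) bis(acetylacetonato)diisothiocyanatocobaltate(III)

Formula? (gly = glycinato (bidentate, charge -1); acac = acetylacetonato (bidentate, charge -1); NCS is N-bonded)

Cation [Pt…]: ligand charges -2, Pt(IV) ⇒ ion charge 2+.
Anion [Co…]: ligand charges -4, Co(III) ⇒ ion charge 1−.

[Pt(acac)(gly)(H2O)2][Co(acac)2(NCS)2]2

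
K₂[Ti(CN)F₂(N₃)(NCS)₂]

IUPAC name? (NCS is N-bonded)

potassium azidocyanodifluorodiisothiocyanatotitanate(IV)

The 2 potassium counter-ions carry a total charge of +2, so each complex ion is 2−.
Ligand charges: 2×fluoro (-1 each), 1×azido (-1 each), 2×isothiocyanato (-1 each), 1×cyano (-1 each); total -6. So Ti + (-6) = 2−, giving Ti = +4.
The complex ion is anionic, so titanium takes the -ate form titanate(IV).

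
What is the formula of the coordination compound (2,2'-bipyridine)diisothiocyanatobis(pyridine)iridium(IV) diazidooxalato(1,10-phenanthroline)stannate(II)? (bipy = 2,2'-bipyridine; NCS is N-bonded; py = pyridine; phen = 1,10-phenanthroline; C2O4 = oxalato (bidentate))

Cation [Ir…]: ligand charges -2, Ir(IV) ⇒ ion charge 2+.
Anion [Sn…]: ligand charges -4, Sn(II) ⇒ ion charge 2−.

[Ir(bipy)(NCS)2(py)2][Sn(C2O4)(N3)2(phen)]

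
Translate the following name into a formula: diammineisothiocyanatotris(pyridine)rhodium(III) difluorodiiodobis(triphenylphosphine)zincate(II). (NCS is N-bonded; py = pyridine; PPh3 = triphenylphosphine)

Cation [Rh…]: ligand charges -1, Rh(III) ⇒ ion charge 2+.
Anion [Zn…]: ligand charges -4, Zn(II) ⇒ ion charge 2−.

[Rh(NCS)(NH3)2(py)3][ZnF2I2(PPh3)2]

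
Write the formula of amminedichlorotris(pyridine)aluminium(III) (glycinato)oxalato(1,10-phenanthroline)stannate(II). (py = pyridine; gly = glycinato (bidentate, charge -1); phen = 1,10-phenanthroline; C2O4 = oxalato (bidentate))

[AlCl2(NH3)(py)3][Sn(C2O4)(gly)(phen)]

Cation [Al…]: ligand charges -2, Al(III) ⇒ ion charge 1+.
Anion [Sn…]: ligand charges -3, Sn(II) ⇒ ion charge 1−.
One 1+ cation balances one 1− anion.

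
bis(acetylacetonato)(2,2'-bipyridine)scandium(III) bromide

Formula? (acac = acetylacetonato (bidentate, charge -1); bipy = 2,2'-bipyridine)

[Sc(acac)2(bipy)]Br

Ligands: 2 acetylacetonato (acac, -1), 1 2,2'-bipyridine (bipy, neutral). Ligand charge sum = -2.
Charge balance with bromide (-1) requires 1 complex ion per 1 bromide.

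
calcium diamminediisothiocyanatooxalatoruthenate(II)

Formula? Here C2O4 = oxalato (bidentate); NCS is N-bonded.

Ca[Ru(C2O4)(NCS)2(NH3)2]

Ligands: 1 oxalato (C2O4, -2), 2 isothiocyanato (NCS, -1), 2 ammine (NH3, neutral). Ligand charge sum = -4.
Charge balance with calcium (+2) requires 1 complex ion per 1 calcium.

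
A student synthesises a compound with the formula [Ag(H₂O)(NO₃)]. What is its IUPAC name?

There is no counter-ion, so the complex is neutral overall.
Ligand charges: 1×aqua (neutral), 1×nitrato (-1 each); total -1. So Ag + (-1) = 0, giving Ag = +1.
Ligands are named alphabetically: aqua before nitrato.

aquanitratosilver(I)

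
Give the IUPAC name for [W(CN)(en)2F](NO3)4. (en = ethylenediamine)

cyanobis(ethylenediamine)fluorotungsten(VI) nitrate

The 4 nitrate counter-ions carry a total charge of -4, so each complex ion is 4+.
Ligand charges: 1×fluoro (-1 each), 1×cyano (-1 each), 2×ethylenediamine (neutral); total -2. So W + (-2) = 4+, giving W = +6.
Ligands are named alphabetically: cyano before ethylenediamine before fluoro.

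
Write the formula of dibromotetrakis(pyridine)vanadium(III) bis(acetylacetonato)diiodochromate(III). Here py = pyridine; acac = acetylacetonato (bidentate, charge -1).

[VBr2(py)4][Cr(acac)2I2]

Cation [V…]: ligand charges -2, V(III) ⇒ ion charge 1+.
Anion [Cr…]: ligand charges -4, Cr(III) ⇒ ion charge 1−.
One 1+ cation balances one 1− anion.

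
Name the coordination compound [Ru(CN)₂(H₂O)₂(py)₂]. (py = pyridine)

There is no counter-ion, so the complex is neutral overall.
Ligand charges: 2×cyano (-1 each), 2×pyridine (neutral), 2×aqua (neutral); total -2. So Ru + (-2) = 0, giving Ru = +2.
Ligands are named alphabetically: aqua before cyano before pyridine.

diaquadicyanobis(pyridine)ruthenium(II)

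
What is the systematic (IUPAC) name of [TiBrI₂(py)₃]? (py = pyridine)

bromodiiodotris(pyridine)titanium(III)

There is no counter-ion, so the complex is neutral overall.
Ligand charges: 1×bromo (-1 each), 3×pyridine (neutral), 2×iodo (-1 each); total -3. So Ti + (-3) = 0, giving Ti = +3.
Ligands are named alphabetically: bromo before iodo before pyridine.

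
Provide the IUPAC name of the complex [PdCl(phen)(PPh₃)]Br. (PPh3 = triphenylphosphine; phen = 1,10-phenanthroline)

The 1 bromide counter-ion carries a total charge of -1, so each complex ion is 1+.
Ligand charges: 1×chloro (-1 each), 1×triphenylphosphine (neutral), 1×1,10-phenanthroline (neutral); total -1. So Pd + (-1) = 1+, giving Pd = +2.
Ligands are named alphabetically: chloro before phenanthroline before triphenylphosphine.

chloro(1,10-phenanthroline)(triphenylphosphine)palladium(II) bromide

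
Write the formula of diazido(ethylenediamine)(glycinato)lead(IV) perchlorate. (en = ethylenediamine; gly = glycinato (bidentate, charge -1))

[Pb(en)(gly)(N3)2]ClO4

Ligands: 2 azido (N3, -1), 1 ethylenediamine (en, neutral), 1 glycinato (gly, -1). Ligand charge sum = -3.
With Pb in oxidation state +4, the complex ion is [Pb...]^1+.
Charge balance with perchlorate (-1) requires 1 complex ion per 1 perchlorate.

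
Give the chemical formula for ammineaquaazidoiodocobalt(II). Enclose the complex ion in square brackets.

Ligands: 1 azido (N3, -1), 1 iodo (I, -1), 1 aqua (H2O, neutral), 1 ammine (NH3, neutral). Ligand charge sum = -2.
With Co in oxidation state +2, the complex ion is [Co...].

[Co(H2O)I(N3)(NH3)]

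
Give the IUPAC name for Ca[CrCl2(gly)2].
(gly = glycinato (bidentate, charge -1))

The 1 calcium counter-ion carries a total charge of +2, so each complex ion is 2−.
Ligand charges: 2×chloro (-1 each), 2×glycinato (-1 each); total -4. So Cr + (-4) = 2−, giving Cr = +2.
Ligands are named alphabetically: chloro before glycinato.
The complex ion is anionic, so chromium takes the -ate form chromate(II).

calcium dichlorobis(glycinato)chromate(II)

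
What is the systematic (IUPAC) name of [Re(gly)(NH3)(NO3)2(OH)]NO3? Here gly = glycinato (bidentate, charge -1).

ammine(glycinato)hydroxodinitratorhenium(V) nitrate

The 1 nitrate counter-ion carries a total charge of -1, so each complex ion is 1+.
Ligand charges: 1×hydroxo (-1 each), 1×glycinato (-1 each), 2×nitrato (-1 each), 1×ammine (neutral); total -4. So Re + (-4) = 1+, giving Re = +5.
Ligands are named alphabetically: ammine before glycinato before hydroxo before nitrato.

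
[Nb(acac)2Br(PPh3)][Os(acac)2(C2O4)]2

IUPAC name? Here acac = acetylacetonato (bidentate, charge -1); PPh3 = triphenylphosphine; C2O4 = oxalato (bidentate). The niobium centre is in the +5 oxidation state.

Nb is given as +5; the cation's ligand charges sum to -3, so the complex cation is 2+.
With 2 anions per cation, each anion must be 2/2 = 1−.
Anion: ligand charges sum to -4; for the ion to be 1−, Os = +3.

bis(acetylacetonato)bromo(triphenylphosphine)niobium(V) bis(acetylacetonato)oxalatoosmate(III)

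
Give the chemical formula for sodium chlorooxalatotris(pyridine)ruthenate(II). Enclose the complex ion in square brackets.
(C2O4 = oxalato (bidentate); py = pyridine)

Ligands: 1 chloro (Cl, -1), 1 oxalato (C2O4, -2), 3 pyridine (py, neutral). Ligand charge sum = -3.
With Ru in oxidation state +2, the complex ion is [Ru...]^1−.
Charge balance with sodium (+1) requires 1 complex ion per 1 sodium.

Na[Ru(C2O4)Cl(py)3]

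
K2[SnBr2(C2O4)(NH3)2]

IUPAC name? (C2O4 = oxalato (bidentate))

potassium diamminedibromooxalatostannate(II)

The 2 potassium counter-ions carry a total charge of +2, so each complex ion is 2−.
Ligand charges: 2×bromo (-1 each), 2×ammine (neutral), 1×oxalato (-2 each); total -4. So Sn + (-4) = 2−, giving Sn = +2.
The complex ion is anionic, so tin takes the -ate form stannate(II).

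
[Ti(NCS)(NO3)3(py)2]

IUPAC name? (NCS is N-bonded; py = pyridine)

isothiocyanatotrinitratobis(pyridine)titanium(IV)

There is no counter-ion, so the complex is neutral overall.
Ligand charges: 1×isothiocyanato (-1 each), 3×nitrato (-1 each), 2×pyridine (neutral); total -4. So Ti + (-4) = 0, giving Ti = +4.
Ligands are named alphabetically: isothiocyanato before nitrato before pyridine.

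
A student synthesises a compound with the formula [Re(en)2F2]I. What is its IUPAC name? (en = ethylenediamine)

The 1 iodide counter-ion carries a total charge of -1, so each complex ion is 1+.
Ligand charges: 2×fluoro (-1 each), 2×ethylenediamine (neutral); total -2. So Re + (-2) = 1+, giving Re = +3.
Ligands are named alphabetically: ethylenediamine before fluoro.

bis(ethylenediamine)difluororhenium(III) iodide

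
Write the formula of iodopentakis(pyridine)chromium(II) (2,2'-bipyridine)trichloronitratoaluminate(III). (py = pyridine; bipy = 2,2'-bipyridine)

[CrI(py)5][Al(bipy)Cl3(NO3)]

Cation [Cr…]: ligand charges -1, Cr(II) ⇒ ion charge 1+.
Anion [Al…]: ligand charges -4, Al(III) ⇒ ion charge 1−.
One 1+ cation balances one 1− anion.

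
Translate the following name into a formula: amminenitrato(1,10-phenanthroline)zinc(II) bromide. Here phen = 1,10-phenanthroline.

Ligands: 1 ammine (NH3, neutral), 1 1,10-phenanthroline (phen, neutral), 1 nitrato (NO3, -1). Ligand charge sum = -1.
With Zn in oxidation state +2, the complex ion is [Zn...]^1+.
Charge balance with bromide (-1) requires 1 complex ion per 1 bromide.

[Zn(NH3)(NO3)(phen)]Br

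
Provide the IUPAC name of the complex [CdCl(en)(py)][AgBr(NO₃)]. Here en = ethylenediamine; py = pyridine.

chloro(ethylenediamine)(pyridine)cadmium(II) bromonitratoargentate(I)

Both ions are complex: the cation is named first with the plain metal name, the anion second with the -ate form; each ion's ligands are alphabetised independently.
Cadmium is always +2 in its complexes; the cation's ligand charges sum to -1, so the complex cation is 1+.
A 1:1 salt means the anion carries the equal and opposite charge, 1−.
Anion: ligand charges sum to -2; for the ion to be 1−, Ag = +1.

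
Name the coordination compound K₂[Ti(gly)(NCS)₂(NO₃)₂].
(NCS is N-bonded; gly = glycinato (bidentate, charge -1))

The 2 potassium counter-ions carry a total charge of +2, so each complex ion is 2−.
Ligand charges: 2×nitrato (-1 each), 2×isothiocyanato (-1 each), 1×glycinato (-1 each); total -5. So Ti + (-5) = 2−, giving Ti = +3.
Ligands are named alphabetically: glycinato before isothiocyanato before nitrato.
The complex ion is anionic, so titanium takes the -ate form titanate(III).

potassium (glycinato)diisothiocyanatodinitratotitanate(III)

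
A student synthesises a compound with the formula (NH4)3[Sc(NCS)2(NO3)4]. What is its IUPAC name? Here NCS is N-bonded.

The 3 ammonium counter-ions carry a total charge of +3, so each complex ion is 3−.
Ligand charges: 4×nitrato (-1 each), 2×isothiocyanato (-1 each); total -6. So Sc + (-6) = 3−, giving Sc = +3.
The complex ion is anionic, so scandium takes the -ate form scandate(III).

ammonium diisothiocyanatotetranitratoscandate(III)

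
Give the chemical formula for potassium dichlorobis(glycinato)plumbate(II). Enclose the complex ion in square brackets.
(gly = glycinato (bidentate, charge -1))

K2[PbCl2(gly)2]

Ligands: 2 glycinato (gly, -1), 2 chloro (Cl, -1). Ligand charge sum = -4.
With Pb in oxidation state +2, the complex ion is [Pb...]^2−.
Charge balance with potassium (+1) requires 1 complex ion per 2 potassium.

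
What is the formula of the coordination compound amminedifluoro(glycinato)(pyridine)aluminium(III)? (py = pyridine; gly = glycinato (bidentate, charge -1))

[AlF2(gly)(NH3)(py)]

Ligands: 1 pyridine (py, neutral), 1 glycinato (gly, -1), 1 ammine (NH3, neutral), 2 fluoro (F, -1). Ligand charge sum = -3.
With Al in oxidation state +3, the complex ion is [Al...].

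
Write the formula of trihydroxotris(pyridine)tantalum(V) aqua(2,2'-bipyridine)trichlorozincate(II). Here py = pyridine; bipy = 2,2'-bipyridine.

[Ta(OH)3(py)3][Zn(bipy)Cl3(H2O)]2

Cation [Ta…]: ligand charges -3, Ta(V) ⇒ ion charge 2+.
Anion [Zn…]: ligand charges -3, Zn(II) ⇒ ion charge 1−.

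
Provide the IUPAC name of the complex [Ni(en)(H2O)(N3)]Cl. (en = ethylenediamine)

aquaazido(ethylenediamine)nickel(II) chloride

The 1 chloride counter-ion carries a total charge of -1, so each complex ion is 1+.
Ligand charges: 1×aqua (neutral), 1×ethylenediamine (neutral), 1×azido (-1 each); total -1. So Ni + (-1) = 1+, giving Ni = +2.
Ligands are named alphabetically: aqua before azido before ethylenediamine.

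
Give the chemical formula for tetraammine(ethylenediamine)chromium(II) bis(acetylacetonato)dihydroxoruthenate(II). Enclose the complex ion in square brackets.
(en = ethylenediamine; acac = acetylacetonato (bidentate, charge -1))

[Cr(en)(NH3)4][Ru(acac)2(OH)2]

Cation [Cr…]: ligand charges 0, Cr(II) ⇒ ion charge 2+.
Anion [Ru…]: ligand charges -4, Ru(II) ⇒ ion charge 2−.
One 2+ cation balances one 2− anion.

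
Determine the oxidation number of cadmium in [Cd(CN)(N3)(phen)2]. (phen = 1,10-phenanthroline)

+2

No counter-ion: the bracketed complex is neutral.
Ligand charges: 1×N3 = -1; 1×CN = -1; 2×phen neutral; sum -2.
Cd + (-2) = 0 ⇒ Cd is +2.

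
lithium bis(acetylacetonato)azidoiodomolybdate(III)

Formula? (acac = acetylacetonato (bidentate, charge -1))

Ligands: 2 acetylacetonato (acac, -1), 1 azido (N3, -1), 1 iodo (I, -1). Ligand charge sum = -4.
Charge balance with lithium (+1) requires 1 complex ion per 1 lithium.

Li[Mo(acac)2I(N3)]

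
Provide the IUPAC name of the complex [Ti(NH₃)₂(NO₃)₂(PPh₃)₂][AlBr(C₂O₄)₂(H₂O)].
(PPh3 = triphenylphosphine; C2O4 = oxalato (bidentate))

diamminedinitratobis(triphenylphosphine)titanium(IV) aquabromodioxalatoaluminate(III)

Both ions are complex: the cation is named first with the plain metal name, the anion second with the -ate form; each ion's ligands are alphabetised independently.
Aluminium is always +3 in its complexes; the anion's ligand charges sum to -5, so the complex anion is 2−.
A 1:1 salt means the cation carries the equal and opposite charge, 2+.
Cation: ligand charges sum to -2; for the ion to be 2+, Ti = +4.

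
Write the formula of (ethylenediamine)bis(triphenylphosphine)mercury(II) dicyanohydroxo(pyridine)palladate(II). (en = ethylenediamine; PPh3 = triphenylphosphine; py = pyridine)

Cation [Hg…]: ligand charges 0, Hg(II) ⇒ ion charge 2+.
Anion [Pd…]: ligand charges -3, Pd(II) ⇒ ion charge 1−.

[Hg(en)(PPh3)2][Pd(CN)2(OH)(py)]2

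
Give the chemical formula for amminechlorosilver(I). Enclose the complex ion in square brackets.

Ligands: 1 ammine (NH3, neutral), 1 chloro (Cl, -1). Ligand charge sum = -1.
With Ag in oxidation state +1, the complex ion is [Ag...].

[AgCl(NH3)]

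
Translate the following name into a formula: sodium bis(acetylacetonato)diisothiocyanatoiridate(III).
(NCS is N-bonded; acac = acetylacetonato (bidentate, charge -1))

Na[Ir(acac)2(NCS)2]

Ligands: 2 isothiocyanato (NCS, -1), 2 acetylacetonato (acac, -1). Ligand charge sum = -4.
With Ir in oxidation state +3, the complex ion is [Ir...]^1−.
Charge balance with sodium (+1) requires 1 complex ion per 1 sodium.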